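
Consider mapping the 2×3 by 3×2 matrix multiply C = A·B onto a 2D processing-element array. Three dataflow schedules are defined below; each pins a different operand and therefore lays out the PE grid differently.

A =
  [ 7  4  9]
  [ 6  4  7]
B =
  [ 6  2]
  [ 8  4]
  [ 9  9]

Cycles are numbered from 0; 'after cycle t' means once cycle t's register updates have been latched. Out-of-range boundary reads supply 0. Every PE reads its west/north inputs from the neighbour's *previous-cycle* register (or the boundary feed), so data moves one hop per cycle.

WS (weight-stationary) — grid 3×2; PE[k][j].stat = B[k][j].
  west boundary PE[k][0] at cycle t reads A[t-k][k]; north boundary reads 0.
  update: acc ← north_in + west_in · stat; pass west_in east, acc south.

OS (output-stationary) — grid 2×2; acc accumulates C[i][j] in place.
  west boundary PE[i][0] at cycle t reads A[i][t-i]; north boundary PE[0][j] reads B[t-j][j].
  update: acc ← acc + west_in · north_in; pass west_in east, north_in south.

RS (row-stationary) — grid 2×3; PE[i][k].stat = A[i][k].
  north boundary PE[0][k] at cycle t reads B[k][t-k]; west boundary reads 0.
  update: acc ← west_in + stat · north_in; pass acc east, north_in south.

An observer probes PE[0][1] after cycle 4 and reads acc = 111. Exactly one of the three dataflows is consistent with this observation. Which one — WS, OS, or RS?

dataflow = OS

— WS: 3×2; PE[0][1] trace:
  cycle 0: PE[0][1] → acc 0, east 0, south 0
  cycle 1: PE[0][1] → acc 14, east 7, south 14
  cycle 2: PE[0][1] → acc 12, east 6, south 12
  cycle 3: PE[0][1] → acc 0, east 0, south 0
  cycle 4: PE[0][1] → acc 0, east 0, south 0
— OS: 2×2; PE[0][1] trace:
  cycle 0: PE[0][1] → acc 0, east 0, south 0
  cycle 1: PE[0][1] → acc 14, east 7, south 2
  cycle 2: PE[0][1] → acc 30, east 4, south 4
  cycle 3: PE[0][1] → acc 111, east 9, south 9
  cycle 4: PE[0][1] → acc 111, east 0, south 0
— RS: 2×3; PE[0][1] trace:
  cycle 0: PE[0][1] → acc 0, east 0, south 0
  cycle 1: PE[0][1] → acc 74, east 74, south 8
  cycle 2: PE[0][1] → acc 30, east 30, south 4
  cycle 3: PE[0][1] → acc 0, east 0, south 0
  cycle 4: PE[0][1] → acc 0, east 0, south 0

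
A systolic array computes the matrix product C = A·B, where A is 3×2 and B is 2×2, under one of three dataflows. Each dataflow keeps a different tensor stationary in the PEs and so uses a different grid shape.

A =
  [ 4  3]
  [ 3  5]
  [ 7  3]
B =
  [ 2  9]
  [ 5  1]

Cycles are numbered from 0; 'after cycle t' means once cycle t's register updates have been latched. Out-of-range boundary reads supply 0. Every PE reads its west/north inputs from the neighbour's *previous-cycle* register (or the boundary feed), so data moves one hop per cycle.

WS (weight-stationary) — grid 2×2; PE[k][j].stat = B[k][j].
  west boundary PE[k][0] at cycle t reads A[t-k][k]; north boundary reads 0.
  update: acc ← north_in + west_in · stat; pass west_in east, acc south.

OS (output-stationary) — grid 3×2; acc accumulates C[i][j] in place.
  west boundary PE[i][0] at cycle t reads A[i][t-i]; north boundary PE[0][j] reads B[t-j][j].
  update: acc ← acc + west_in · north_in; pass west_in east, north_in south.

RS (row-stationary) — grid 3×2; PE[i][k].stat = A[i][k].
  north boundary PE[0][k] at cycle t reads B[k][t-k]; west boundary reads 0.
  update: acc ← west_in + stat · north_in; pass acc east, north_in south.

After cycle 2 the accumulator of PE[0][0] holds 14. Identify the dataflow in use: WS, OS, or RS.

dataflow = WS

Under WS (2×2), PE[0][0]:
  t=0 PE[0][0]: acc=8 h=4 v=8
  t=1 PE[0][0]: acc=6 h=3 v=6
  t=2 PE[0][0]: acc=14 h=7 v=14
Under OS (3×2), PE[0][0]:
  t=0 PE[0][0]: acc=8 h=4 v=2
  t=1 PE[0][0]: acc=23 h=3 v=5
  t=2 PE[0][0]: acc=23 h=0 v=0
Under RS (3×2), PE[0][0]:
  t=0 PE[0][0]: acc=8 h=8 v=2
  t=1 PE[0][0]: acc=36 h=36 v=9
  t=2 PE[0][0]: acc=0 h=0 v=0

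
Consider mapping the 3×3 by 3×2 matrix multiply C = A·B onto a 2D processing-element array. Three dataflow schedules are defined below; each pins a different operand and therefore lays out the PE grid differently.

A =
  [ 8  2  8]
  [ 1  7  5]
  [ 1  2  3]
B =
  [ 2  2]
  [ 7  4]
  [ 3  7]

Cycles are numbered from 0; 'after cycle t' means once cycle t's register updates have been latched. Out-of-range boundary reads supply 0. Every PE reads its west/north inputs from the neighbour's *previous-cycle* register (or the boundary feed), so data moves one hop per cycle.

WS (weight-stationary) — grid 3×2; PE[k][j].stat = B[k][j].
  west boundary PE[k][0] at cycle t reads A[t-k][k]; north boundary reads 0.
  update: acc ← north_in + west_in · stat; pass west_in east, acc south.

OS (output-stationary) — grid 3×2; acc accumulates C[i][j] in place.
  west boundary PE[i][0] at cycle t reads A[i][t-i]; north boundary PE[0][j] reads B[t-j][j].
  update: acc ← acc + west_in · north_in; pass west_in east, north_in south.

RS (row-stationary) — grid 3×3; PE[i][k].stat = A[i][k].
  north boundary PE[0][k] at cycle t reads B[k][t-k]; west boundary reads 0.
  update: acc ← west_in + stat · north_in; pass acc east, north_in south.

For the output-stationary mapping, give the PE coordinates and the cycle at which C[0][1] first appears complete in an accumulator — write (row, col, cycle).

(row, col, cycle) = (0, 1, 3)

OS — PE[0][1] is where C[0][1] collects:
  [0] (0,1) acc=0 (h:0 v:0)
  [1] (0,1) acc=16 (h:8 v:2)
  [2] (0,1) acc=24 (h:2 v:4)
  [3] (0,1) acc=80 (h:8 v:7)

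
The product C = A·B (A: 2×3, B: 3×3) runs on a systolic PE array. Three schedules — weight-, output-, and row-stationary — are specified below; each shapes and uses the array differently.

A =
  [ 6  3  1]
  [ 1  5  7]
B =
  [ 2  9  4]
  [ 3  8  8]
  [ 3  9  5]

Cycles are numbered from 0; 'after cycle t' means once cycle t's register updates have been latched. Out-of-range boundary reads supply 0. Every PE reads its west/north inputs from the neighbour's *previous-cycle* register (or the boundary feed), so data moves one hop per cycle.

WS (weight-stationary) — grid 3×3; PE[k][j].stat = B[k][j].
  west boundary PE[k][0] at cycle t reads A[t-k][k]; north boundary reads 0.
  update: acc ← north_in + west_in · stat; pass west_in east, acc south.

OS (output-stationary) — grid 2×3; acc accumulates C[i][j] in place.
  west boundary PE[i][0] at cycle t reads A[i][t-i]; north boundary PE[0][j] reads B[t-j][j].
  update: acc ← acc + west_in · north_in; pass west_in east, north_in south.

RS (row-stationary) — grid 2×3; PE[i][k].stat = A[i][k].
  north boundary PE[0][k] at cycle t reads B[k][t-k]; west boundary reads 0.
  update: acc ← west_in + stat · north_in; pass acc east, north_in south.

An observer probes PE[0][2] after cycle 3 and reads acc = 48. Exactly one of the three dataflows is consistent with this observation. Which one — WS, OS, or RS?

dataflow = OS

Under WS (3×3), PE[0][2]:
  [0] (0,2) acc=0 (h:0 v:0)
  [1] (0,2) acc=0 (h:0 v:0)
  [2] (0,2) acc=24 (h:6 v:24)
  [3] (0,2) acc=4 (h:1 v:4)
Under OS (2×3), PE[0][2]:
  [0] (0,2) acc=0 (h:0 v:0)
  [1] (0,2) acc=0 (h:0 v:0)
  [2] (0,2) acc=24 (h:6 v:4)
  [3] (0,2) acc=48 (h:3 v:8)
Under RS (2×3), PE[0][2]:
  [0] (0,2) acc=0 (h:0 v:0)
  [1] (0,2) acc=0 (h:0 v:0)
  [2] (0,2) acc=24 (h:24 v:3)
  [3] (0,2) acc=87 (h:87 v:9)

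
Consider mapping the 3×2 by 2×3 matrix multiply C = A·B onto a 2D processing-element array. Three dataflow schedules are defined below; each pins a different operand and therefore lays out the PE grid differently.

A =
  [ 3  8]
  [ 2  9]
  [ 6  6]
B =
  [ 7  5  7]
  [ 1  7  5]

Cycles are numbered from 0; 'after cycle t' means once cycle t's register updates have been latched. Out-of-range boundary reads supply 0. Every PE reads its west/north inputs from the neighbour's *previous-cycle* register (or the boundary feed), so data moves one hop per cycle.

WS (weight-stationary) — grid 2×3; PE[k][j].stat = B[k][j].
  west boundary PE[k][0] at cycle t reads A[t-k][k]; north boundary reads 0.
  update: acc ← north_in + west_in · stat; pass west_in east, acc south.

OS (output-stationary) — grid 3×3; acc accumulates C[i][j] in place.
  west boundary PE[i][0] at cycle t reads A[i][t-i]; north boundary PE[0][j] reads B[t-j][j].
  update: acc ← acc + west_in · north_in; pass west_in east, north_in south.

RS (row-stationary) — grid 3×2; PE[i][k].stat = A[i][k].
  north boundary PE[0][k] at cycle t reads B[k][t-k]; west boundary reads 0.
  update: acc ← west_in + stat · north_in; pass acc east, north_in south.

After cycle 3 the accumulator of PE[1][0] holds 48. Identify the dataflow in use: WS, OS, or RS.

dataflow = WS

Under WS (2×3), PE[1][0]:
  0: (1,0).acc=0  regs=<0,0>
  1: (1,0).acc=29  regs=<8,29>
  2: (1,0).acc=23  regs=<9,23>
  3: (1,0).acc=48  regs=<6,48>
Under OS (3×3), PE[1][0]:
  0: (1,0).acc=0  regs=<0,0>
  1: (1,0).acc=14  regs=<2,7>
  2: (1,0).acc=23  regs=<9,1>
  3: (1,0).acc=23  regs=<0,0>
Under RS (3×2), PE[1][0]:
  0: (1,0).acc=0  regs=<0,0>
  1: (1,0).acc=14  regs=<14,7>
  2: (1,0).acc=10  regs=<10,5>
  3: (1,0).acc=14  regs=<14,7>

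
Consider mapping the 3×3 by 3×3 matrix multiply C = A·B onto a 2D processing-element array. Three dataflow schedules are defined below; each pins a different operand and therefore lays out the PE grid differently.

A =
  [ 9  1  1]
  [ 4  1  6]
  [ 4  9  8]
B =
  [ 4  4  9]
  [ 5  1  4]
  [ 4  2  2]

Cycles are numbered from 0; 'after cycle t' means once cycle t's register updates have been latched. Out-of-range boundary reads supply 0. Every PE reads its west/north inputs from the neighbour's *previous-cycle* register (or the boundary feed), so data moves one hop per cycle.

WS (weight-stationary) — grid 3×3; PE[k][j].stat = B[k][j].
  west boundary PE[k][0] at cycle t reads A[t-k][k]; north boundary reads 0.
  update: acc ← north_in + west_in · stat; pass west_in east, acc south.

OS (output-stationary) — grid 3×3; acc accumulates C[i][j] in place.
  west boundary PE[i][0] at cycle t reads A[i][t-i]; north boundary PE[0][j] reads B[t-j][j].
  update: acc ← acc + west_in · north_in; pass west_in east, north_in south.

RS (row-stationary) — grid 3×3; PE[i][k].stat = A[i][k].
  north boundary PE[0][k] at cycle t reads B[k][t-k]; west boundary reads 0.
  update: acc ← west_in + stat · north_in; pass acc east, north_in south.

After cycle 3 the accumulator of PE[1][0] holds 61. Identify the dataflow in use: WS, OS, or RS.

Under WS (3×3), PE[1][0]:
  0: (1,0).acc=0  regs=<0,0>
  1: (1,0).acc=41  regs=<1,41>
  2: (1,0).acc=21  regs=<1,21>
  3: (1,0).acc=61  regs=<9,61>
Under OS (3×3), PE[1][0]:
  0: (1,0).acc=0  regs=<0,0>
  1: (1,0).acc=16  regs=<4,4>
  2: (1,0).acc=21  regs=<1,5>
  3: (1,0).acc=45  regs=<6,4>
Under RS (3×3), PE[1][0]:
  0: (1,0).acc=0  regs=<0,0>
  1: (1,0).acc=16  regs=<16,4>
  2: (1,0).acc=16  regs=<16,4>
  3: (1,0).acc=36  regs=<36,9>

dataflow = WS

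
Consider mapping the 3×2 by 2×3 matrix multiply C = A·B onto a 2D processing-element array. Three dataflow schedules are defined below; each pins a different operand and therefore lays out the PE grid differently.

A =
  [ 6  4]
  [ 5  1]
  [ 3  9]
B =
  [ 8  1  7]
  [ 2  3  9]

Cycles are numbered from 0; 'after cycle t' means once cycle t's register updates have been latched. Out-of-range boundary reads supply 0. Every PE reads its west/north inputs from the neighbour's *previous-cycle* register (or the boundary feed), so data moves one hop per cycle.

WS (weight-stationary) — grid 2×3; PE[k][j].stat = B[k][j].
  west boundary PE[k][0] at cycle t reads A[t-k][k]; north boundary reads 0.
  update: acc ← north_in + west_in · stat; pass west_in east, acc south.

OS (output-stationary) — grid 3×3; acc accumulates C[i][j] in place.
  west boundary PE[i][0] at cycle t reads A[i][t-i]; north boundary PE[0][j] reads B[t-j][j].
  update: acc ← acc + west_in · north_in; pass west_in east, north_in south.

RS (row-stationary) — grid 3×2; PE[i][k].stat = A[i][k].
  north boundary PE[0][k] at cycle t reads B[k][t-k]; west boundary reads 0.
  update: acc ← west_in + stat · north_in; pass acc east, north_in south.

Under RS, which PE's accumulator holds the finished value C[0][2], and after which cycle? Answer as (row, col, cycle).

Under RS, C[0][2] lands at PE[0][1]:
  @0  [0,1]  acc 0  |  →0  ↓0
  @1  [0,1]  acc 56  |  →56  ↓2
  @2  [0,1]  acc 18  |  →18  ↓3
  @3  [0,1]  acc 78  |  →78  ↓9

(row, col, cycle) = (0, 1, 3)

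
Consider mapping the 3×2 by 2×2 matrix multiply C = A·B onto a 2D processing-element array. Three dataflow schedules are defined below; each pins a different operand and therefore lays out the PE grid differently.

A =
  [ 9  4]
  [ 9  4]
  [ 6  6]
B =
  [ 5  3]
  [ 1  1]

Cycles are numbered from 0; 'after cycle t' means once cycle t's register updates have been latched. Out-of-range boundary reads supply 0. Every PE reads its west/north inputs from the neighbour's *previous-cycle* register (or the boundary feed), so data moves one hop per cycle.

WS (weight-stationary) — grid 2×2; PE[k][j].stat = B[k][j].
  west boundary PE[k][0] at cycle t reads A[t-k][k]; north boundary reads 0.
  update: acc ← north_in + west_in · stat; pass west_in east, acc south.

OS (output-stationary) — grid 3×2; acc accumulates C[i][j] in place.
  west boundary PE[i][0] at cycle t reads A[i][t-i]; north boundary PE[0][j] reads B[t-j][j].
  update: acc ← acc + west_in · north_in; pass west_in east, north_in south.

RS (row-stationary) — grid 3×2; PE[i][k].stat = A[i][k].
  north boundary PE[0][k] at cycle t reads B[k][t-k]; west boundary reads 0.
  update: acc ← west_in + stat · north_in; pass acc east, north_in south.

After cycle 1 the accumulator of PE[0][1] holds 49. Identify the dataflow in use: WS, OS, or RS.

— WS: 2×2; PE[0][1] trace:
  @0  [0,1]  acc 0  |  →0  ↓0
  @1  [0,1]  acc 27  |  →9  ↓27
— OS: 3×2; PE[0][1] trace:
  @0  [0,1]  acc 0  |  →0  ↓0
  @1  [0,1]  acc 27  |  →9  ↓3
— RS: 3×2; PE[0][1] trace:
  @0  [0,1]  acc 0  |  →0  ↓0
  @1  [0,1]  acc 49  |  →49  ↓1

dataflow = RS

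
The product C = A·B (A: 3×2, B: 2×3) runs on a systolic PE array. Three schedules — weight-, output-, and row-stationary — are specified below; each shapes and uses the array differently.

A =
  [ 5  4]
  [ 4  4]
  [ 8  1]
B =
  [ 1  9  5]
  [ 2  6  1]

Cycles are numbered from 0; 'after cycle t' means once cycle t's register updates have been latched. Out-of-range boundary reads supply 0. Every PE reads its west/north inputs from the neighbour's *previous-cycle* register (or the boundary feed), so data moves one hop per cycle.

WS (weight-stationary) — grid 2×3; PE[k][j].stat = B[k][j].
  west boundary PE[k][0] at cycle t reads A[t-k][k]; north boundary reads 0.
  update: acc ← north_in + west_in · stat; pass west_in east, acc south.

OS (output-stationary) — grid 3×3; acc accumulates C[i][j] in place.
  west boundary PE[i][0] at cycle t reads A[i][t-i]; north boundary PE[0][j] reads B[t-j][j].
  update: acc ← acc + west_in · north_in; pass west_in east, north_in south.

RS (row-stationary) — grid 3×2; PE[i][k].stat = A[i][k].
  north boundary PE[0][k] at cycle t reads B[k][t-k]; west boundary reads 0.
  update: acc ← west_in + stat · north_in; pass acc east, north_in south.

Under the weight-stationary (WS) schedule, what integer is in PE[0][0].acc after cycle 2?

Tracing WS — 2×3 array, target PE[0][0]:
  [0] (0,0) acc=5 (h:5 v:5)
  [1] (0,0) acc=4 (h:4 v:4)
  [2] (0,0) acc=8 (h:8 v:8)

PE[0][0].acc = 8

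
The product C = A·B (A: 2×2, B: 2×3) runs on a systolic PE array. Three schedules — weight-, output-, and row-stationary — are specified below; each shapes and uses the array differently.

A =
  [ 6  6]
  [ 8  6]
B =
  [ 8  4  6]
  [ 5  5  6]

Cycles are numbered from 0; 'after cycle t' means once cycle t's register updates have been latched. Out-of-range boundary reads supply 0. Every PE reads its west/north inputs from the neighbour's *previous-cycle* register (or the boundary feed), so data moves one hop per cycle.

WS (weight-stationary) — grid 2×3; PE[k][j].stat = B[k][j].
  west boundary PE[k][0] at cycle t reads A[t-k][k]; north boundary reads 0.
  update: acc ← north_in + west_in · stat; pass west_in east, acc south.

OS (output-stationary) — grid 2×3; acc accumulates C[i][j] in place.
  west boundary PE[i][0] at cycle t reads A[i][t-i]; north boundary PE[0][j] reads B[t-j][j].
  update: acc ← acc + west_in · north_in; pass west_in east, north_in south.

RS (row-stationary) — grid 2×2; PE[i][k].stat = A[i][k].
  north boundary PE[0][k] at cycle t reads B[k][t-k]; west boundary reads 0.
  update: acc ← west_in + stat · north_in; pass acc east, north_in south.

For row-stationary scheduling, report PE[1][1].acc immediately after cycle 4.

PE[1][1].acc = 84

Tracing RS — 2×2 array, target PE[1][1]:
  @0  [0,1]  acc 0  |  →0  ↓0
  @0  [1,0]  acc 0  |  →0  ↓0
  @0  [1,1]  acc 0  |  →0  ↓0
  @1  [0,1]  acc 78  |  →78  ↓5
  @1  [1,0]  acc 64  |  →64  ↓8
  @1  [1,1]  acc 0  |  →0  ↓0
  @2  [0,1]  acc 54  |  →54  ↓5
  @2  [1,0]  acc 32  |  →32  ↓4
  @2  [1,1]  acc 94  |  →94  ↓5
  @3  [0,1]  acc 72  |  →72  ↓6
  @3  [1,0]  acc 48  |  →48  ↓6
  @3  [1,1]  acc 62  |  →62  ↓5
  @4  [0,1]  acc 0  |  →0  ↓0
  @4  [1,0]  acc 0  |  →0  ↓0
  @4  [1,1]  acc 84  |  →84  ↓6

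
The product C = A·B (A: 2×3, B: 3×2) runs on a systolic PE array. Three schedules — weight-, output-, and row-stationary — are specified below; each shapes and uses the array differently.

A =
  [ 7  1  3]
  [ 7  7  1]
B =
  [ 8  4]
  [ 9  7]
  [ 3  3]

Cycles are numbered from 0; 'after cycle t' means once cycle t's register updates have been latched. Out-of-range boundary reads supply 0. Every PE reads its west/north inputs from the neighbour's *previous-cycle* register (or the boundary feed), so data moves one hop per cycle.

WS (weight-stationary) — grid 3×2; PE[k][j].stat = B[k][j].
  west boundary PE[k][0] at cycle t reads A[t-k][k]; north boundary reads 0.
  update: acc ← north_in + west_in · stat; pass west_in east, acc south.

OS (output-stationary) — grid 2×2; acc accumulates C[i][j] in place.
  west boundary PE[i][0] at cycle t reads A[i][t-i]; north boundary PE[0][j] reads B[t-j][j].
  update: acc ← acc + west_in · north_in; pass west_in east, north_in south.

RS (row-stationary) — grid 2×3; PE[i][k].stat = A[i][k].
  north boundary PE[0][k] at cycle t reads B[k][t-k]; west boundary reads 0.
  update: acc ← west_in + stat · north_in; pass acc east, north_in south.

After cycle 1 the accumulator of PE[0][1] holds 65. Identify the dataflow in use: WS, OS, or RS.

Under WS (3×2), PE[0][1]:
  c0 r0c1: 0 / 0 / 0
  c1 r0c1: 28 / 7 / 28
Under OS (2×2), PE[0][1]:
  c0 r0c1: 0 / 0 / 0
  c1 r0c1: 28 / 7 / 4
Under RS (2×3), PE[0][1]:
  c0 r0c1: 0 / 0 / 0
  c1 r0c1: 65 / 65 / 9

dataflow = RS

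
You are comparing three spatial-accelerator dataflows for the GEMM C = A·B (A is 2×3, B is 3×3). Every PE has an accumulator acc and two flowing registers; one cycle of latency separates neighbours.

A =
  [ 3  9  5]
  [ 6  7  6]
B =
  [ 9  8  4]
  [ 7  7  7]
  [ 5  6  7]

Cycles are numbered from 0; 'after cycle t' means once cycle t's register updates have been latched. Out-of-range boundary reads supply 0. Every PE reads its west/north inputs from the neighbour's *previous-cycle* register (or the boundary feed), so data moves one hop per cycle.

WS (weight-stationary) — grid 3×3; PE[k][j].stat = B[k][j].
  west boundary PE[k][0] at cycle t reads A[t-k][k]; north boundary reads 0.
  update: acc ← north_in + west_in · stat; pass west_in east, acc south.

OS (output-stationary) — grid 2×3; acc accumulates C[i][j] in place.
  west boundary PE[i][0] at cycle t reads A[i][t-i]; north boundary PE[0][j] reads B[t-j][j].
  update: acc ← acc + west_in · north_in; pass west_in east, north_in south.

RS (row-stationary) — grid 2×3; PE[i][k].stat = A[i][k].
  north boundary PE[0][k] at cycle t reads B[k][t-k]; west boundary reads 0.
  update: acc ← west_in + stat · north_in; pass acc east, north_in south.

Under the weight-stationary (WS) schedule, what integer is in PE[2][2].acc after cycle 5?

PE[2][2].acc = 115

Tracing WS — 3×3 array, target PE[2][2]:
  t=0 PE[1][2]: acc=0 h=0 v=0
  t=0 PE[2][1]: acc=0 h=0 v=0
  t=0 PE[2][2]: acc=0 h=0 v=0
  t=1 PE[1][2]: acc=0 h=0 v=0
  t=1 PE[2][1]: acc=0 h=0 v=0
  t=1 PE[2][2]: acc=0 h=0 v=0
  t=2 PE[1][2]: acc=0 h=0 v=0
  t=2 PE[2][1]: acc=0 h=0 v=0
  t=2 PE[2][2]: acc=0 h=0 v=0
  t=3 PE[1][2]: acc=75 h=9 v=75
  t=3 PE[2][1]: acc=117 h=5 v=117
  t=3 PE[2][2]: acc=0 h=0 v=0
  t=4 PE[1][2]: acc=73 h=7 v=73
  t=4 PE[2][1]: acc=133 h=6 v=133
  t=4 PE[2][2]: acc=110 h=5 v=110
  t=5 PE[1][2]: acc=0 h=0 v=0
  t=5 PE[2][1]: acc=0 h=0 v=0
  t=5 PE[2][2]: acc=115 h=6 v=115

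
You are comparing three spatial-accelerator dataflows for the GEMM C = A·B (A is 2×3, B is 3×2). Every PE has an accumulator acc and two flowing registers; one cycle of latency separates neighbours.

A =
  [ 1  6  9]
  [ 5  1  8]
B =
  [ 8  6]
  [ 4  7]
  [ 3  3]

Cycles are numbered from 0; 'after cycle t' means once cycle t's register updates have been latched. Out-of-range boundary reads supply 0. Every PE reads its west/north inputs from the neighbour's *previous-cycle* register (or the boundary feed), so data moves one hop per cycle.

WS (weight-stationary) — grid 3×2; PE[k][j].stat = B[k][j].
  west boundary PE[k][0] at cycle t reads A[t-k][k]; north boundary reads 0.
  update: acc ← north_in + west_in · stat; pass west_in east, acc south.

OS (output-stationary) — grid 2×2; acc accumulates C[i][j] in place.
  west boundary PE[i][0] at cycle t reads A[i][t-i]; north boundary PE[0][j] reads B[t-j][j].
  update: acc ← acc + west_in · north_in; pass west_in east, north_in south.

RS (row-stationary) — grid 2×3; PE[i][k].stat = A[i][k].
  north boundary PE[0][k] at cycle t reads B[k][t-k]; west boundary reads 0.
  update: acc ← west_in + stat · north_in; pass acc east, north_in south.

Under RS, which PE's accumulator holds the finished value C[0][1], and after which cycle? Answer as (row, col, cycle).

Under RS, C[0][1] lands at PE[0][2]:
  after 0 — PE[0][2] acc=0, pass-E 0, pass-S 0
  after 1 — PE[0][2] acc=0, pass-E 0, pass-S 0
  after 2 — PE[0][2] acc=59, pass-E 59, pass-S 3
  after 3 — PE[0][2] acc=75, pass-E 75, pass-S 3

(row, col, cycle) = (0, 2, 3)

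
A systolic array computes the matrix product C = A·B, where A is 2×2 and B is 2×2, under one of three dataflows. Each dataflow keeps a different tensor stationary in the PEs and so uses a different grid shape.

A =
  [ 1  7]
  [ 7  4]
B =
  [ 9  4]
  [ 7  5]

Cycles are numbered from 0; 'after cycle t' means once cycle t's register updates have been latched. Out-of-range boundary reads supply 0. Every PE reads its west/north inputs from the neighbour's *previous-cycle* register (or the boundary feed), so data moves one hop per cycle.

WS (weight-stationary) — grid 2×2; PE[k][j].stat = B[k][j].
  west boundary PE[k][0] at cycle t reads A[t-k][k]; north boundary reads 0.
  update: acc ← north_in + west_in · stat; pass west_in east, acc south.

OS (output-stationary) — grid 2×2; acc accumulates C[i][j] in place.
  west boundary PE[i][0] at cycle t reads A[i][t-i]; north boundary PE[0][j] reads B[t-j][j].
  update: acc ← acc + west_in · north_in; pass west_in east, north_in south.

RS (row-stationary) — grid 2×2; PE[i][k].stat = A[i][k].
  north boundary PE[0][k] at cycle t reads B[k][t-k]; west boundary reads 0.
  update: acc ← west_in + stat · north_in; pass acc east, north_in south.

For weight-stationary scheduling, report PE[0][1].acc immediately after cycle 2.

PE[0][1].acc = 28

WS (2×2). Following PE[0][1] plus its west/north inputs:
  t=0 PE[0][0]: acc=9 h=1 v=9
  t=0 PE[0][1]: acc=0 h=0 v=0
  t=1 PE[0][0]: acc=63 h=7 v=63
  t=1 PE[0][1]: acc=4 h=1 v=4
  t=2 PE[0][0]: acc=0 h=0 v=0
  t=2 PE[0][1]: acc=28 h=7 v=28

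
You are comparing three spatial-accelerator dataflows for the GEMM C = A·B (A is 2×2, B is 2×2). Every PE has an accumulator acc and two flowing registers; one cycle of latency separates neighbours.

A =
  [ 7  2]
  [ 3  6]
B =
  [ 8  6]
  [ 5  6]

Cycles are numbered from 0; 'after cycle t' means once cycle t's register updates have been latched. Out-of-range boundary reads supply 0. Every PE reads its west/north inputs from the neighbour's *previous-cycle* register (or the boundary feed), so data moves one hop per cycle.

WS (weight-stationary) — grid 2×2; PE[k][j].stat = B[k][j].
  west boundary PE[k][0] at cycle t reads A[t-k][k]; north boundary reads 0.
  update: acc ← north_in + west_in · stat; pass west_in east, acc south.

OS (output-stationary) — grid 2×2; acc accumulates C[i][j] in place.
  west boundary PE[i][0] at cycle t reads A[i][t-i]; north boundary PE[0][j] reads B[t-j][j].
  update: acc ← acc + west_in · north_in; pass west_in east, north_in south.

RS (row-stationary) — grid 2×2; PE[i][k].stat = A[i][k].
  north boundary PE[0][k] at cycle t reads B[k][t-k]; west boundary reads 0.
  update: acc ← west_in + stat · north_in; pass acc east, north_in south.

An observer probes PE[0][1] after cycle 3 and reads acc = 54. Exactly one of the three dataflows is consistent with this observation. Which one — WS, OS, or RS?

— WS: 2×2; PE[0][1] trace:
  cycle 0: PE[0][1] → acc 0, east 0, south 0
  cycle 1: PE[0][1] → acc 42, east 7, south 42
  cycle 2: PE[0][1] → acc 18, east 3, south 18
  cycle 3: PE[0][1] → acc 0, east 0, south 0
— OS: 2×2; PE[0][1] trace:
  cycle 0: PE[0][1] → acc 0, east 0, south 0
  cycle 1: PE[0][1] → acc 42, east 7, south 6
  cycle 2: PE[0][1] → acc 54, east 2, south 6
  cycle 3: PE[0][1] → acc 54, east 0, south 0
— RS: 2×2; PE[0][1] trace:
  cycle 0: PE[0][1] → acc 0, east 0, south 0
  cycle 1: PE[0][1] → acc 66, east 66, south 5
  cycle 2: PE[0][1] → acc 54, east 54, south 6
  cycle 3: PE[0][1] → acc 0, east 0, south 0

dataflow = OS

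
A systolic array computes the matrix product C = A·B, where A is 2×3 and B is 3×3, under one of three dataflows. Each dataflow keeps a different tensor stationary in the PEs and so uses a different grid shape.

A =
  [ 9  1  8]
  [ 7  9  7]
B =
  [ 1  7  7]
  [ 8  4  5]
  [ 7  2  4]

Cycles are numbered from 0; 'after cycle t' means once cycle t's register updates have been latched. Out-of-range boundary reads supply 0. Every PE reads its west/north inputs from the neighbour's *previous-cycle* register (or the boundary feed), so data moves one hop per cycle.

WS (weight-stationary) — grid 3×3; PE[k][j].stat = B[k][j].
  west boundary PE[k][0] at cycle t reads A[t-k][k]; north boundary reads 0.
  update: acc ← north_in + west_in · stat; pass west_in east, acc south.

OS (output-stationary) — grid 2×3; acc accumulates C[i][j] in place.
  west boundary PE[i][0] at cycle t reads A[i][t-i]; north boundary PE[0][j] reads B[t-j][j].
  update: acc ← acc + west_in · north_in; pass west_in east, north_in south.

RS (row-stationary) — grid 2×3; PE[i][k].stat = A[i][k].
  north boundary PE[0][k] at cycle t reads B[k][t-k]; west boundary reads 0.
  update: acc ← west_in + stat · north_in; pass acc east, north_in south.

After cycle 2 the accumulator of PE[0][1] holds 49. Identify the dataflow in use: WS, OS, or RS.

dataflow = WS

Under WS (3×3), PE[0][1]:
  c0 r0c1: 0 / 0 / 0
  c1 r0c1: 63 / 9 / 63
  c2 r0c1: 49 / 7 / 49
Under OS (2×3), PE[0][1]:
  c0 r0c1: 0 / 0 / 0
  c1 r0c1: 63 / 9 / 7
  c2 r0c1: 67 / 1 / 4
Under RS (2×3), PE[0][1]:
  c0 r0c1: 0 / 0 / 0
  c1 r0c1: 17 / 17 / 8
  c2 r0c1: 67 / 67 / 4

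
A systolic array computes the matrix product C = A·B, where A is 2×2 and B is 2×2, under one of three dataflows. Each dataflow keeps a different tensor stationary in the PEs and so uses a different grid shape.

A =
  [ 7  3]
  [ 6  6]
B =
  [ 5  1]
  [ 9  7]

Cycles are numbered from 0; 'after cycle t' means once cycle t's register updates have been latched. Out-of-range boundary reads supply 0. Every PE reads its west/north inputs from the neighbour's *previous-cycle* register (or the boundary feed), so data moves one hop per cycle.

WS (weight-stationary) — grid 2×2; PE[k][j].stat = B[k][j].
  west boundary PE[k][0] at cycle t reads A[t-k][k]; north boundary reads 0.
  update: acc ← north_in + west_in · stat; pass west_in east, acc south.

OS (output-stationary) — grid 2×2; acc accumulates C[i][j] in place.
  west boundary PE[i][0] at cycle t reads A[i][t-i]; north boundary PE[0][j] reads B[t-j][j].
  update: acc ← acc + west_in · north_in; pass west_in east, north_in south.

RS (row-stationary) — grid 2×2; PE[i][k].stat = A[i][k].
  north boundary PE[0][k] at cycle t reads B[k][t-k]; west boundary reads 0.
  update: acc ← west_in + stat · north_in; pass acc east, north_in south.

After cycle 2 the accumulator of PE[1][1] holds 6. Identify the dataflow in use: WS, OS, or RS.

WS [2×2] PE[1][1] across cycles:
  c0 r1c1: 0 / 0 / 0
  c1 r1c1: 0 / 0 / 0
  c2 r1c1: 28 / 3 / 28
OS [2×2] PE[1][1] across cycles:
  c0 r1c1: 0 / 0 / 0
  c1 r1c1: 0 / 0 / 0
  c2 r1c1: 6 / 6 / 1
RS [2×2] PE[1][1] across cycles:
  c0 r1c1: 0 / 0 / 0
  c1 r1c1: 0 / 0 / 0
  c2 r1c1: 84 / 84 / 9

dataflow = OS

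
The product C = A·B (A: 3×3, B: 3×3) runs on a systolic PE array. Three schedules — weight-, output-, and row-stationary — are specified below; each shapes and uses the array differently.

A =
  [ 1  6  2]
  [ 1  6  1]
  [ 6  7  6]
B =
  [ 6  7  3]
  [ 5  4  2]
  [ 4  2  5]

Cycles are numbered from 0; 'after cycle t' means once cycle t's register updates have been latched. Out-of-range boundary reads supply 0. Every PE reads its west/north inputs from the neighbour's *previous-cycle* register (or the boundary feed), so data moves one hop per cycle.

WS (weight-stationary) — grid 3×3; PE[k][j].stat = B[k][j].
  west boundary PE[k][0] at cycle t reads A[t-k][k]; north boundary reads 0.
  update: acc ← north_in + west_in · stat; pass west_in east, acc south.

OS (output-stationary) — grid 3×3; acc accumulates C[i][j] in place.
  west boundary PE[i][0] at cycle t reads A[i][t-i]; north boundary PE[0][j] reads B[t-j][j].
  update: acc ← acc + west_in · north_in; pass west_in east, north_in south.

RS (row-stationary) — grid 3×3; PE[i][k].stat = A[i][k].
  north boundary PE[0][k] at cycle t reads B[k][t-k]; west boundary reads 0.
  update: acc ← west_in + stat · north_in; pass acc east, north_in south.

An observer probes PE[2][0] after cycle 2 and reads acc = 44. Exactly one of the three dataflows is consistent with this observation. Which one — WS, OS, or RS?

WS [3×3] PE[2][0] across cycles:
  after 0 — PE[2][0] acc=0, pass-E 0, pass-S 0
  after 1 — PE[2][0] acc=0, pass-E 0, pass-S 0
  after 2 — PE[2][0] acc=44, pass-E 2, pass-S 44
OS [3×3] PE[2][0] across cycles:
  after 0 — PE[2][0] acc=0, pass-E 0, pass-S 0
  after 1 — PE[2][0] acc=0, pass-E 0, pass-S 0
  after 2 — PE[2][0] acc=36, pass-E 6, pass-S 6
RS [3×3] PE[2][0] across cycles:
  after 0 — PE[2][0] acc=0, pass-E 0, pass-S 0
  after 1 — PE[2][0] acc=0, pass-E 0, pass-S 0
  after 2 — PE[2][0] acc=36, pass-E 36, pass-S 6

dataflow = WS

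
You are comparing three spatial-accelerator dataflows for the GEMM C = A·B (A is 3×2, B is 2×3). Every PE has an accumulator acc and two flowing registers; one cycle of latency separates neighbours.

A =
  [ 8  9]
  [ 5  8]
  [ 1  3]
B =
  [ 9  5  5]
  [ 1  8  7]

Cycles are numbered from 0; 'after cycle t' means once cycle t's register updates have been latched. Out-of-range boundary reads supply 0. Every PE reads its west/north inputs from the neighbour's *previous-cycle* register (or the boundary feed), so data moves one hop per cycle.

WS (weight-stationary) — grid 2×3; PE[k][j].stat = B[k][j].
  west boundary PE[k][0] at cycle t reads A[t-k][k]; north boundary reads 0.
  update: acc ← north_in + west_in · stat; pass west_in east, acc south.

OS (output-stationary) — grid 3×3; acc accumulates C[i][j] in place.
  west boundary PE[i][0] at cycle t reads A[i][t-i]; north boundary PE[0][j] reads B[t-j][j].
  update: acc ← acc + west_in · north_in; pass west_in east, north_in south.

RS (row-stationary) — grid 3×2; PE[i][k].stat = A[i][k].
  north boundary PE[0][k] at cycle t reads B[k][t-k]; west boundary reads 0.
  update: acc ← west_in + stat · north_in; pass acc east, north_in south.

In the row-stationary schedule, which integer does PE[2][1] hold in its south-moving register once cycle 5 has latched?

Tracing RS — 3×2 array, target PE[2][1]:
  after 0 — PE[1][1] acc=0, pass-E 0, pass-S 0
  after 0 — PE[2][0] acc=0, pass-E 0, pass-S 0
  after 0 — PE[2][1] acc=0, pass-E 0, pass-S 0
  after 1 — PE[1][1] acc=0, pass-E 0, pass-S 0
  after 1 — PE[2][0] acc=0, pass-E 0, pass-S 0
  after 1 — PE[2][1] acc=0, pass-E 0, pass-S 0
  after 2 — PE[1][1] acc=53, pass-E 53, pass-S 1
  after 2 — PE[2][0] acc=9, pass-E 9, pass-S 9
  after 2 — PE[2][1] acc=0, pass-E 0, pass-S 0
  after 3 — PE[1][1] acc=89, pass-E 89, pass-S 8
  after 3 — PE[2][0] acc=5, pass-E 5, pass-S 5
  after 3 — PE[2][1] acc=12, pass-E 12, pass-S 1
  after 4 — PE[1][1] acc=81, pass-E 81, pass-S 7
  after 4 — PE[2][0] acc=5, pass-E 5, pass-S 5
  after 4 — PE[2][1] acc=29, pass-E 29, pass-S 8
  after 5 — PE[1][1] acc=0, pass-E 0, pass-S 0
  after 5 — PE[2][0] acc=0, pass-E 0, pass-S 0
  after 5 — PE[2][1] acc=26, pass-E 26, pass-S 7

register = 7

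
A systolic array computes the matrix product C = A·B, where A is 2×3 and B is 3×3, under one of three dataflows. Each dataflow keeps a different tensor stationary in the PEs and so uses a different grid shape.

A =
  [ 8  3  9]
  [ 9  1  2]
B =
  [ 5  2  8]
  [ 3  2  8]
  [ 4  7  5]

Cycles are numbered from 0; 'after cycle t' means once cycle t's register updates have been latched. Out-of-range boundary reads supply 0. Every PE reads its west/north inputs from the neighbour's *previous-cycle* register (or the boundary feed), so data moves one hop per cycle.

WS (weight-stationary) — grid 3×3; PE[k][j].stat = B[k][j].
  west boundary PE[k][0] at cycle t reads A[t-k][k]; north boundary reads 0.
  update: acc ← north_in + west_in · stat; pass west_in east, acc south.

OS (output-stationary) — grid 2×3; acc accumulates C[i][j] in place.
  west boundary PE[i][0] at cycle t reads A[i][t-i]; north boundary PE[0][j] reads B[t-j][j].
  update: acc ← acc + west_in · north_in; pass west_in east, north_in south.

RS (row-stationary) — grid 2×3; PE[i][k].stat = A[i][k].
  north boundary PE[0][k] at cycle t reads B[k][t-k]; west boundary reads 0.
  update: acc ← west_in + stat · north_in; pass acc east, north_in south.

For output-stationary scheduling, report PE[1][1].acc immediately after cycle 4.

PE[1][1].acc = 34

OS 2×3: PE[1][1] cycle-by-cycle (with neighbour feeds):
  @0  [0,1]  acc 0  |  →0  ↓0
  @0  [1,0]  acc 0  |  →0  ↓0
  @0  [1,1]  acc 0  |  →0  ↓0
  @1  [0,1]  acc 16  |  →8  ↓2
  @1  [1,0]  acc 45  |  →9  ↓5
  @1  [1,1]  acc 0  |  →0  ↓0
  @2  [0,1]  acc 22  |  →3  ↓2
  @2  [1,0]  acc 48  |  →1  ↓3
  @2  [1,1]  acc 18  |  →9  ↓2
  @3  [0,1]  acc 85  |  →9  ↓7
  @3  [1,0]  acc 56  |  →2  ↓4
  @3  [1,1]  acc 20  |  →1  ↓2
  @4  [0,1]  acc 85  |  →0  ↓0
  @4  [1,0]  acc 56  |  →0  ↓0
  @4  [1,1]  acc 34  |  →2  ↓7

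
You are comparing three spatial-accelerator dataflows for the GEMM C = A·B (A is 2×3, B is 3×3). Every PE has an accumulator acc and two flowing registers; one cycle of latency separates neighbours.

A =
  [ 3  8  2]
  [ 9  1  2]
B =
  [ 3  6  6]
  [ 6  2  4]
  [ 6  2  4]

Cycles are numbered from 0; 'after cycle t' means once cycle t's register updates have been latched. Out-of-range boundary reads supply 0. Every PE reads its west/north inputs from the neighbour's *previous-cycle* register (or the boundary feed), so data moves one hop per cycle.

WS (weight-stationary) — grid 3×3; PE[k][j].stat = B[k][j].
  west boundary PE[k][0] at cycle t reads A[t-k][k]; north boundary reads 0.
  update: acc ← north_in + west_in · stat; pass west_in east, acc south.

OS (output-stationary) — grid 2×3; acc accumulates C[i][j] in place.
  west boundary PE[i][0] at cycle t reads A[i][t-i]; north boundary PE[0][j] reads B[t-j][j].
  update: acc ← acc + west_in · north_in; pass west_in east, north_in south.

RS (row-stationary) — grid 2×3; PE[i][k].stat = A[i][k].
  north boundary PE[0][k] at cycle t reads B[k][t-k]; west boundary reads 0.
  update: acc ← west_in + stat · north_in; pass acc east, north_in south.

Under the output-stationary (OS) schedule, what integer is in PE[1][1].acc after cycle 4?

PE[1][1].acc = 60

OS on a 2×3 grid — tracing PE[1][1] and its feeders:
  step 0 · PE0,1: acc=0; fwd→0 fwd↓0
  step 0 · PE1,0: acc=0; fwd→0 fwd↓0
  step 0 · PE1,1: acc=0; fwd→0 fwd↓0
  step 1 · PE0,1: acc=18; fwd→3 fwd↓6
  step 1 · PE1,0: acc=27; fwd→9 fwd↓3
  step 1 · PE1,1: acc=0; fwd→0 fwd↓0
  step 2 · PE0,1: acc=34; fwd→8 fwd↓2
  step 2 · PE1,0: acc=33; fwd→1 fwd↓6
  step 2 · PE1,1: acc=54; fwd→9 fwd↓6
  step 3 · PE0,1: acc=38; fwd→2 fwd↓2
  step 3 · PE1,0: acc=45; fwd→2 fwd↓6
  step 3 · PE1,1: acc=56; fwd→1 fwd↓2
  step 4 · PE0,1: acc=38; fwd→0 fwd↓0
  step 4 · PE1,0: acc=45; fwd→0 fwd↓0
  step 4 · PE1,1: acc=60; fwd→2 fwd↓2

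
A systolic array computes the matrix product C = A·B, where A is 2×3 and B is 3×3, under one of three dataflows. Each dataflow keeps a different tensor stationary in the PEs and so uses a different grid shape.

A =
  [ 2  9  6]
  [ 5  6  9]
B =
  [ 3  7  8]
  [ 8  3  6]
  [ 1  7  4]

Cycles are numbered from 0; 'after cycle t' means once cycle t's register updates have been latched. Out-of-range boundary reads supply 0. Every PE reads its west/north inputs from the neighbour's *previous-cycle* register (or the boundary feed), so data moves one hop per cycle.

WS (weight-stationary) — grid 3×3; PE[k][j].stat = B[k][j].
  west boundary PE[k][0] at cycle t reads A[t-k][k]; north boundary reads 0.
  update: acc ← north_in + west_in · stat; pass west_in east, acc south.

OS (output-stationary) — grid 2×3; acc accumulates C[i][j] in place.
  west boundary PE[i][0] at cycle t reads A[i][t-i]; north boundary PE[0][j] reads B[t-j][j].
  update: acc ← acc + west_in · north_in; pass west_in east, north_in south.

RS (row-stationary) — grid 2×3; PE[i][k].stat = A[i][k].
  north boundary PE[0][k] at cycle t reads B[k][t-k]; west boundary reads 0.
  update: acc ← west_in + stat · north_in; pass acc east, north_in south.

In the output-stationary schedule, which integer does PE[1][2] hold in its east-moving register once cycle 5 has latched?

register = 9

OS on a 2×3 grid — tracing PE[1][2] and its feeders:
  c0 r0c2: 0 / 0 / 0
  c0 r1c1: 0 / 0 / 0
  c0 r1c2: 0 / 0 / 0
  c1 r0c2: 0 / 0 / 0
  c1 r1c1: 0 / 0 / 0
  c1 r1c2: 0 / 0 / 0
  c2 r0c2: 16 / 2 / 8
  c2 r1c1: 35 / 5 / 7
  c2 r1c2: 0 / 0 / 0
  c3 r0c2: 70 / 9 / 6
  c3 r1c1: 53 / 6 / 3
  c3 r1c2: 40 / 5 / 8
  c4 r0c2: 94 / 6 / 4
  c4 r1c1: 116 / 9 / 7
  c4 r1c2: 76 / 6 / 6
  c5 r0c2: 94 / 0 / 0
  c5 r1c1: 116 / 0 / 0
  c5 r1c2: 112 / 9 / 4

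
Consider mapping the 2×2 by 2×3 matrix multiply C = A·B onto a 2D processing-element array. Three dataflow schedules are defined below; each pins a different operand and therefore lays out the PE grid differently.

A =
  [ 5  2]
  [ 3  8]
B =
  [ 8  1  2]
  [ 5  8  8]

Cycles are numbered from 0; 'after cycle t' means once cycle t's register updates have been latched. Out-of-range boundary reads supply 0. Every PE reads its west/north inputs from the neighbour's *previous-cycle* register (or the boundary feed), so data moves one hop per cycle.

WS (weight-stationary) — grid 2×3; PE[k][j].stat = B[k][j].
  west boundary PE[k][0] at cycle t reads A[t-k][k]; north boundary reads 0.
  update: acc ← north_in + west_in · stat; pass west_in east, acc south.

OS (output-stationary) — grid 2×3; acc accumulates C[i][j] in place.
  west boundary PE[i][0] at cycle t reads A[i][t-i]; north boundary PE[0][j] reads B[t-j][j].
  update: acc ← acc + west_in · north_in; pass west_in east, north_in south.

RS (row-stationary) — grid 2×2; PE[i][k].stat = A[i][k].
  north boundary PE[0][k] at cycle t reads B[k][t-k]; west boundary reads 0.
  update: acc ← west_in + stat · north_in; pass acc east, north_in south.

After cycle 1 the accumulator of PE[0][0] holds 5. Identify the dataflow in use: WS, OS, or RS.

dataflow = RS

Under WS (2×3), PE[0][0]:
  t=0 PE[0][0]: acc=40 h=5 v=40
  t=1 PE[0][0]: acc=24 h=3 v=24
Under OS (2×3), PE[0][0]:
  t=0 PE[0][0]: acc=40 h=5 v=8
  t=1 PE[0][0]: acc=50 h=2 v=5
Under RS (2×2), PE[0][0]:
  t=0 PE[0][0]: acc=40 h=40 v=8
  t=1 PE[0][0]: acc=5 h=5 v=1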